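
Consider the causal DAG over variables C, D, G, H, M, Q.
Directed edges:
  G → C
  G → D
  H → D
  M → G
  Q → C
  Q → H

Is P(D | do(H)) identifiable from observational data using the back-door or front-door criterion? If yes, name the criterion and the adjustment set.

desc(H)\{H}={D}; candidates ⊆ {C,G,M,Q}.
∅: H⊥D given ∅ in G with H→· removed — back-door holds.
P(D|do(H)) = P(D|H) — no adjustment needed.

P(D|do(H)): backdoor, adjust for ∅.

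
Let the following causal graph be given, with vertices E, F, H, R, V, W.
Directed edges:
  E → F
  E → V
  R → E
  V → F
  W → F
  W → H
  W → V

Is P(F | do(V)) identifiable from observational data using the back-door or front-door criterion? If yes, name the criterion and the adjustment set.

desc(V)\{V}={F}; candidates ⊆ {E,H,R,W}.
size 0: {}; under {} V still reaches {E,F,H,R,W} ∋ F.
size 1: {E}, {H}, {R} …(+1); under {E} V still reaches {F,H,W} ∋ F.
{E,W}: V⊥F given {E,W} in G with V→· removed — back-door holds.
P(F|do(V)) = Σ_{E,W} P(F|V,E,W)·P(E,W).

P(F|do(V)): backdoor, adjust for {E, W}.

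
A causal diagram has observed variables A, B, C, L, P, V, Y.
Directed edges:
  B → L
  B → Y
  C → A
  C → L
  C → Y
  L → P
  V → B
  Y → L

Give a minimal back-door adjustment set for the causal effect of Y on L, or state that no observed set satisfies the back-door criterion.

Y→L: minimal back-door set {B, C}.

desc(Y)\{Y}={L,P}; candidates ⊆ {A,B,C,V}.
size 0: {}; under {} Y still reaches {A,B,C,L,P,V} ∋ L.
size 1: {A}, {B}, {C} …(+1); under {A} Y still reaches {B,C,L,P,V} ∋ L.
{B,C}: Y⊥L given {B,C} in G with Y→· removed — back-door holds.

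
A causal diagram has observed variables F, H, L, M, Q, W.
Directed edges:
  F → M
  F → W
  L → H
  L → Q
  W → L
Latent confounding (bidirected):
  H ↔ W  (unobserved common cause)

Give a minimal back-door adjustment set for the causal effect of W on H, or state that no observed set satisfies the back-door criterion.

W→H: no observed back-door set.

desc(W)\{W}={H,L,Q}; candidates ⊆ {F,M}.
W↔H: latent back-door arc(s) into W.
size 0: {}; under {} W still reaches {F,H,M} ∋ H.
size 1: {F}, {M}; under {F} W still reaches {H} ∋ H.
size 2: {F,M}; under {F,M} W still reaches {H} ∋ H.
W↔H cannot be blocked by any observed set — no back-door set.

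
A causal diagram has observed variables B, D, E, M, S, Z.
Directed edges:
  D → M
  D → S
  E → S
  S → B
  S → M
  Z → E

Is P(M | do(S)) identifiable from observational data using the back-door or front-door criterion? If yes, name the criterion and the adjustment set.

P(M|do(S)): backdoor, adjust for {D}.

desc(S)\{S}={B,M}; candidates ⊆ {D,E,Z}.
size 0: {}; under {} S still reaches {D,E,M,Z} ∋ M.
{D}: S⊥M given {D} in G with S→· removed — back-door holds.
P(M|do(S)) = Σ_{D} P(M|S,D)·P(D).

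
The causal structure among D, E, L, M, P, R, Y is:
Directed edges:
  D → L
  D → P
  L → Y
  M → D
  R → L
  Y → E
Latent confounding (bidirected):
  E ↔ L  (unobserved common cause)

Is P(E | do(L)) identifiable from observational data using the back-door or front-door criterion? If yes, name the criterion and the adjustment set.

P(E|do(L)): frontdoor, adjust for {Y}.

desc(L)\{L}={E,Y}; candidates ⊆ {D,M,P,R}.
L↔E: latent back-door arc(s) into L.
size 0: {}; under {} L still reaches {D,E,M,P,R} ∋ E.
size 1: {D}, {M}, {P} …(+1); under {D} L still reaches {E,R} ∋ E.
size 2: {D,M}, {D,P}, {D,R} …(+3); under {D,M} L still reaches {E,R} ∋ E.
L↔E cannot be blocked by any observed set — no back-door set.
{Y}: (i) intercepts every directed L→E path; (ii) no back-door L→{Y}; (iii) {L} blocks every back-door {Y}→E. Front-door holds.
P(E|do(L)) = Σ_{Y} P(Y|L) Σ_{L'} P(E|Y,L')P(L').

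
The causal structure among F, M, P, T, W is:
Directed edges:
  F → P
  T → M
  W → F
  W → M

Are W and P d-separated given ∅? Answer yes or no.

Bayes-Ball from W | ∅ reaches {F,M,P}.
P ∈ reach(W|∅) ⇒ W ⊥̸ P | ∅.

No — W and P are d-connected given ∅.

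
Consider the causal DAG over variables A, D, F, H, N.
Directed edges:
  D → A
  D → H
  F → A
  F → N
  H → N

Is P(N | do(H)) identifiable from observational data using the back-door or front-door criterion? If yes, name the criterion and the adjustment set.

P(N|do(H)): backdoor, adjust for ∅.

desc(H)\{H}={N}; candidates ⊆ {A,D,F}.
∅: H⊥N given ∅ in G with H→· removed — back-door holds.
P(N|do(H)) = P(N|H) — no adjustment needed.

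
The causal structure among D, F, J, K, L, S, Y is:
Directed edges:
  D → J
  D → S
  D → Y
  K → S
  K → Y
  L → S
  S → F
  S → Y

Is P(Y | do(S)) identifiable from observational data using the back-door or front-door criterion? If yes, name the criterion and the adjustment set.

P(Y|do(S)): backdoor, adjust for {D, K}.

desc(S)\{S}={F,Y}; candidates ⊆ {D,J,K,L}.
size 0: {}; under {} S still reaches {D,J,K,L,Y} ∋ Y.
size 1: {D}, {J}, {K} …(+1); under {D} S still reaches {K,L,Y} ∋ Y.
{D,K}: S⊥Y given {D,K} in G with S→· removed — back-door holds.
P(Y|do(S)) = Σ_{D,K} P(Y|S,D,K)·P(D,K).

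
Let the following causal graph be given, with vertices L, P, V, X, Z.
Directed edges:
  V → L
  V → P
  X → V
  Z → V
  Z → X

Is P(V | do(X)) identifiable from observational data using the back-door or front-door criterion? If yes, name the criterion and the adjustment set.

P(V|do(X)): backdoor, adjust for {Z}.

desc(X)\{X}={L,P,V}; candidates ⊆ {Z}.
size 0: {}; under {} X still reaches {L,P,V,Z} ∋ V.
{Z}: X⊥V given {Z} in G with X→· removed — back-door holds.
P(V|do(X)) = Σ_{Z} P(V|X,Z)·P(Z).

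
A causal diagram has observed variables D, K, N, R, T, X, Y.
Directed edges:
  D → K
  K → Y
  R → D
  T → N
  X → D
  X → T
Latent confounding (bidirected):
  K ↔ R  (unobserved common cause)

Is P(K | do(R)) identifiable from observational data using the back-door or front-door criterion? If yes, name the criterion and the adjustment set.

desc(R)\{R}={D,K,Y}; candidates ⊆ {N,T,X}.
R↔K: latent back-door arc(s) into R.
size 0: {}; under {} R still reaches {K,Y} ∋ K.
size 1: {N}, {T}, {X}; under {N} R still reaches {K,Y} ∋ K.
size 2: {N,T}, {N,X}, {T,X}; under {N,T} R still reaches {K,Y} ∋ K.
R↔K cannot be blocked by any observed set — no back-door set.
{D}: (i) intercepts every directed R→K path; (ii) no back-door R→{D}; (iii) {R} blocks every back-door {D}→K. Front-door holds.
P(K|do(R)) = Σ_{D} P(D|R) Σ_{R'} P(K|D,R')P(R').

P(K|do(R)): frontdoor, adjust for {D}.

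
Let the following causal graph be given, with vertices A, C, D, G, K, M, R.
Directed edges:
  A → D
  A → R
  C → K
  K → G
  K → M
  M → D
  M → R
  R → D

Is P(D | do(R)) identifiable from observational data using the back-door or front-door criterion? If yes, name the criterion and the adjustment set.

P(D|do(R)): backdoor, adjust for {A, M}.

desc(R)\{R}={D}; candidates ⊆ {A,C,G,K,M}.
size 0: {}; under {} R still reaches {A,C,D,G,K,M} ∋ D.
size 1: {A}, {C}, {G} …(+2); under {A} R still reaches {C,D,G,K,M} ∋ D.
{A,M}: R⊥D given {A,M} in G with R→· removed — back-door holds.
P(D|do(R)) = Σ_{A,M} P(D|R,A,M)·P(A,M).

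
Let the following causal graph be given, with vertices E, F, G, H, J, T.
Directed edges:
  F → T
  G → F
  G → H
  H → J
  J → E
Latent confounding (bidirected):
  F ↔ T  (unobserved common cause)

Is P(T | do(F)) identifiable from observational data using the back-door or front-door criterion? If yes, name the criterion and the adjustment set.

P(T|do(F)): not identifiable (no BD/FD set).

desc(F)\{F}={T}; candidates ⊆ {E,G,H,J}.
F↔T: latent back-door arc(s) into F.
size 0: {}; under {} F still reaches {E,G,H,J,T} ∋ T.
size 1: {E}, {G}, {H} …(+1); under {E} F still reaches {G,H,J,T} ∋ T.
size 2: {E,G}, {E,H}, {E,J} …(+3); under {E,G} F still reaches {T} ∋ T.
F↔T cannot be blocked by any observed set — no back-door set.
No mediator lies on a directed F→…→T path.
Neither criterion identifies P(T|do(F)) in this graph.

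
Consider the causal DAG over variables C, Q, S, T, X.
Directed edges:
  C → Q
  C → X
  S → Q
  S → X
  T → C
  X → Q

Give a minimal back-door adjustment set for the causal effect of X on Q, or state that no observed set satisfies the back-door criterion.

X→Q: minimal back-door set {C, S}.

desc(X)\{X}={Q}; candidates ⊆ {C,S,T}.
size 0: {}; under {} X still reaches {C,Q,S,T} ∋ Q.
size 1: {C}, {S}, {T}; under {C} X still reaches {Q,S} ∋ Q.
{C,S}: X⊥Q given {C,S} in G with X→· removed — back-door holds.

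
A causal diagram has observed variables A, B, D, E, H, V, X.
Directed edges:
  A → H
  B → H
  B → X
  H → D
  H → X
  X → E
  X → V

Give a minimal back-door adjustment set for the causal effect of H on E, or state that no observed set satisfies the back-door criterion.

H→E: minimal back-door set {B}.

desc(H)\{H}={D,E,V,X}; candidates ⊆ {A,B}.
size 0: {}; under {} H still reaches {A,B,E,V,X} ∋ E.
{B}: H⊥E given {B} in G with H→· removed — back-door holds.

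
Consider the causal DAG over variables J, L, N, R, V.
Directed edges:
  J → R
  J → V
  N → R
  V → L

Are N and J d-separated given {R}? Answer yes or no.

No — N and J are d-connected given {R}.

Bayes-Ball from N | {R} reaches {J,L,V}.
J ∈ reach(N|{R}) ⇒ N ⊥̸ J | {R}.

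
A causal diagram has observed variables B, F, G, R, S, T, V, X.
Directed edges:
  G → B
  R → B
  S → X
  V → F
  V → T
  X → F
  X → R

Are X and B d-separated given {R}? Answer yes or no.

Bayes-Ball from X | {R} reaches {F,S}.
B ∉ reach(X|{R}) ⇒ X ⊥ B | {R}.

Yes — X ⊥ B | {R}.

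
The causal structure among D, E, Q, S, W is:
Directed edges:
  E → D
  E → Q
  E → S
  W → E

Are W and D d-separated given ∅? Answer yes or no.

Bayes-Ball from W | ∅ reaches {D,E,Q,S}.
D ∈ reach(W|∅) ⇒ W ⊥̸ D | ∅.

No — W and D are d-connected given ∅.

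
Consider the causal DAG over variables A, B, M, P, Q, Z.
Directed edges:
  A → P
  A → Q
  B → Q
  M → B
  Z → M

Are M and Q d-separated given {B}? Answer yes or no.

Yes — M ⊥ Q | {B}.

Bayes-Ball from M | {B} reaches {Z}.
Q ∉ reach(M|{B}) ⇒ M ⊥ Q | {B}.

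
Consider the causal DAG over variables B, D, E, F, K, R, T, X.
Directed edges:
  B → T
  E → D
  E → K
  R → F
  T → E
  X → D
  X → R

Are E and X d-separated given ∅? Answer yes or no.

Bayes-Ball from E | ∅ reaches {B,D,K,T}.
X ∉ reach(E|∅) ⇒ E ⊥ X | ∅.

Yes — E ⊥ X | ∅.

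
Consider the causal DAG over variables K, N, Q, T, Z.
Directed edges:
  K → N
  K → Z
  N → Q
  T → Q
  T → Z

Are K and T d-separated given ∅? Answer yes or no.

Yes — K ⊥ T | ∅.

Bayes-Ball from K | ∅ reaches {N,Q,Z}.
T ∉ reach(K|∅) ⇒ K ⊥ T | ∅.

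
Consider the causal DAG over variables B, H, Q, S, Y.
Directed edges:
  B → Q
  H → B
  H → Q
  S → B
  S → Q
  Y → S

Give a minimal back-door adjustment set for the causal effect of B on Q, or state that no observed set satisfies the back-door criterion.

desc(B)\{B}={Q}; candidates ⊆ {H,S,Y}.
size 0: {}; under {} B still reaches {H,Q,S,Y} ∋ Q.
size 1: {H}, {S}, {Y}; under {H} B still reaches {Q,S,Y} ∋ Q.
{H,S}: B⊥Q given {H,S} in G with B→· removed — back-door holds.

B→Q: minimal back-door set {H, S}.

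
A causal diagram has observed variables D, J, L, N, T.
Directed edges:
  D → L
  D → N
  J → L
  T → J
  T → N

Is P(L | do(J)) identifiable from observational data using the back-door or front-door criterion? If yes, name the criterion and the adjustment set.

desc(J)\{J}={L}; candidates ⊆ {D,N,T}.
∅: J⊥L given ∅ in G with J→· removed — back-door holds.
P(L|do(J)) = P(L|J) — no adjustment needed.

P(L|do(J)): backdoor, adjust for ∅.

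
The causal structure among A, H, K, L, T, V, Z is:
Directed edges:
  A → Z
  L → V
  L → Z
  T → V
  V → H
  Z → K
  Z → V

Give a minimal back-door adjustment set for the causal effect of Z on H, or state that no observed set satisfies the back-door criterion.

desc(Z)\{Z}={H,K,V}; candidates ⊆ {A,L,T}.
size 0: {}; under {} Z still reaches {A,H,L,V} ∋ H.
{L}: Z⊥H given {L} in G with Z→· removed — back-door holds.

Z→H: minimal back-door set {L}.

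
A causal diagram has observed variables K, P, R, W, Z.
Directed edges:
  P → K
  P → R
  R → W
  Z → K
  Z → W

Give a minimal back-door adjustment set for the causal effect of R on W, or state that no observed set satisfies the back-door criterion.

desc(R)\{R}={W}; candidates ⊆ {K,P,Z}.
∅: R⊥W given ∅ in G with R→· removed — back-door holds.

R→W: minimal back-door set ∅.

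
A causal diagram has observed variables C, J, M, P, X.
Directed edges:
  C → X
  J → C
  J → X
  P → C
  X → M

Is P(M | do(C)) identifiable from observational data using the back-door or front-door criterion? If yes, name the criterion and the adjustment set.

P(M|do(C)): backdoor, adjust for {J}.

desc(C)\{C}={M,X}; candidates ⊆ {J,P}.
size 0: {}; under {} C still reaches {J,M,P,X} ∋ M.
{J}: C⊥M given {J} in G with C→· removed — back-door holds.
P(M|do(C)) = Σ_{J} P(M|C,J)·P(J).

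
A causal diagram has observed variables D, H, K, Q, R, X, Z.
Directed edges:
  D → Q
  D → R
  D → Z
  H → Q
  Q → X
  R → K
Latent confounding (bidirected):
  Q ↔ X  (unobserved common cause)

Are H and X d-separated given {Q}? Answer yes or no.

Bayes-Ball from H | {Q} reaches {D,K,R,X,Z}.
X ∈ reach(H|{Q}) ⇒ H ⊥̸ X | {Q}.

No — H and X are d-connected given {Q}.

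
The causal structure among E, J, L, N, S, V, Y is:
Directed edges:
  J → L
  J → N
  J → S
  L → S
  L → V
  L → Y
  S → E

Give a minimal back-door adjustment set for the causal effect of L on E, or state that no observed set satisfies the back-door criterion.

L→E: minimal back-door set {J}.

desc(L)\{L}={E,S,V,Y}; candidates ⊆ {J,N}.
size 0: {}; under {} L still reaches {E,J,N,S} ∋ E.
{J}: L⊥E given {J} in G with L→· removed — back-door holds.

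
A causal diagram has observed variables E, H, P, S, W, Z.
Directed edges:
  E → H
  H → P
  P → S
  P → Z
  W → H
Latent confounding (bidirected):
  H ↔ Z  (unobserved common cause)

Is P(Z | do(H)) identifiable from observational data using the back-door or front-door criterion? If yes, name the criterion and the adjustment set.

P(Z|do(H)): frontdoor, adjust for {P}.

desc(H)\{H}={P,S,Z}; candidates ⊆ {E,W}.
H↔Z: latent back-door arc(s) into H.
size 0: {}; under {} H still reaches {E,W,Z} ∋ Z.
size 1: {E}, {W}; under {E} H still reaches {W,Z} ∋ Z.
size 2: {E,W}; under {E,W} H still reaches {Z} ∋ Z.
H↔Z cannot be blocked by any observed set — no back-door set.
{P}: (i) intercepts every directed H→Z path; (ii) no back-door H→{P}; (iii) {H} blocks every back-door {P}→Z. Front-door holds.
P(Z|do(H)) = Σ_{P} P(P|H) Σ_{H'} P(Z|P,H')P(H').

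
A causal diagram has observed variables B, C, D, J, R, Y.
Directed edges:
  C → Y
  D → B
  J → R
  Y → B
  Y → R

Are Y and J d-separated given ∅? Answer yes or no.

Bayes-Ball from Y | ∅ reaches {B,C,R}.
J ∉ reach(Y|∅) ⇒ Y ⊥ J | ∅.

Yes — Y ⊥ J | ∅.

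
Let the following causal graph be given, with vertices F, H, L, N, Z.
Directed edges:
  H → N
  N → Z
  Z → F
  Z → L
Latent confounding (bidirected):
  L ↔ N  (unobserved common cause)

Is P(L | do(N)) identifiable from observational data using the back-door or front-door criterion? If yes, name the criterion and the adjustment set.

desc(N)\{N}={F,L,Z}; candidates ⊆ {H}.
N↔L: latent back-door arc(s) into N.
size 0: {}; under {} N still reaches {H,L} ∋ L.
size 1: {H}; under {H} N still reaches {L} ∋ L.
N↔L cannot be blocked by any observed set — no back-door set.
{Z}: (i) intercepts every directed N→L path; (ii) no back-door N→{Z}; (iii) {N} blocks every back-door {Z}→L. Front-door holds.
P(L|do(N)) = Σ_{Z} P(Z|N) Σ_{N'} P(L|Z,N')P(N').

P(L|do(N)): frontdoor, adjust for {Z}.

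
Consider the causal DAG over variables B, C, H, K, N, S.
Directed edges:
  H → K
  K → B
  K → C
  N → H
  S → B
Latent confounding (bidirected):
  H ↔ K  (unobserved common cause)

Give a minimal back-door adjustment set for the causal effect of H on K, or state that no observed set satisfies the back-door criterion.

H→K: no observed back-door set.

desc(H)\{H}={B,C,K}; candidates ⊆ {N,S}.
H↔K: latent back-door arc(s) into H.
size 0: {}; under {} H still reaches {B,C,K,N} ∋ K.
size 1: {N}, {S}; under {N} H still reaches {B,C,K} ∋ K.
size 2: {N,S}; under {N,S} H still reaches {B,C,K} ∋ K.
H↔K cannot be blocked by any observed set — no back-door set.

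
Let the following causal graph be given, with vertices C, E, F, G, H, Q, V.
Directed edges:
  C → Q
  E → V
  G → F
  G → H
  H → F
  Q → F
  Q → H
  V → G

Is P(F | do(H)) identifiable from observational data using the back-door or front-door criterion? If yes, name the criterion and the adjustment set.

desc(H)\{H}={F}; candidates ⊆ {C,E,G,Q,V}.
size 0: {}; under {} H still reaches {C,E,F,G,Q,V} ∋ F.
size 1: {C}, {E}, {G} …(+2); under {C} H still reaches {E,F,G,Q,V} ∋ F.
{G,Q}: H⊥F given {G,Q} in G with H→· removed — back-door holds.
P(F|do(H)) = Σ_{G,Q} P(F|H,G,Q)·P(G,Q).

P(F|do(H)): backdoor, adjust for {G, Q}.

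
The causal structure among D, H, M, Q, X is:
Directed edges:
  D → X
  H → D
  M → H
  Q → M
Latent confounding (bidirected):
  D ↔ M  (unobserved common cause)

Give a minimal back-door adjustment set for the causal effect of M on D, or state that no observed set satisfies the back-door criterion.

desc(M)\{M}={D,H,X}; candidates ⊆ {Q}.
M↔D: latent back-door arc(s) into M.
size 0: {}; under {} M still reaches {D,Q,X} ∋ D.
size 1: {Q}; under {Q} M still reaches {D,X} ∋ D.
M↔D cannot be blocked by any observed set — no back-door set.

M→D: no observed back-door set.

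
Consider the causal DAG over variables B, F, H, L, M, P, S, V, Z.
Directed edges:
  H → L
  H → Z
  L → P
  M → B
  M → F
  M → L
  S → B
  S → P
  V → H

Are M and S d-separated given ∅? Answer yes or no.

Yes — M ⊥ S | ∅.

Bayes-Ball from M | ∅ reaches {B,F,L,P}.
S ∉ reach(M|∅) ⇒ M ⊥ S | ∅.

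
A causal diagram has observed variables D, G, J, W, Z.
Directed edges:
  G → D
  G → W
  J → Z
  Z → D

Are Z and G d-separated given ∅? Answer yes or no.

Bayes-Ball from Z | ∅ reaches {D,J}.
G ∉ reach(Z|∅) ⇒ Z ⊥ G | ∅.

Yes — Z ⊥ G | ∅.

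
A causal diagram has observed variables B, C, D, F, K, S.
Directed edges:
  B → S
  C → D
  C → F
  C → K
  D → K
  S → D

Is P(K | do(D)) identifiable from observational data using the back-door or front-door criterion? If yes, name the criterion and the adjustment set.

P(K|do(D)): backdoor, adjust for {C}.

desc(D)\{D}={K}; candidates ⊆ {B,C,F,S}.
size 0: {}; under {} D still reaches {B,C,F,K,S} ∋ K.
{C}: D⊥K given {C} in G with D→· removed — back-door holds.
P(K|do(D)) = Σ_{C} P(K|D,C)·P(C).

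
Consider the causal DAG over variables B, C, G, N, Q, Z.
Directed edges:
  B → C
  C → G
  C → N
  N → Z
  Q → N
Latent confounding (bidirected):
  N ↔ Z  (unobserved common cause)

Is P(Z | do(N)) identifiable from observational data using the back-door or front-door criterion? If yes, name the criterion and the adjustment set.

desc(N)\{N}={Z}; candidates ⊆ {B,C,G,Q}.
N↔Z: latent back-door arc(s) into N.
size 0: {}; under {} N still reaches {B,C,G,Q,Z} ∋ Z.
size 1: {B}, {C}, {G} …(+1); under {B} N still reaches {C,G,Q,Z} ∋ Z.
size 2: {B,C}, {B,G}, {B,Q} …(+3); under {B,C} N still reaches {Q,Z} ∋ Z.
N↔Z cannot be blocked by any observed set — no back-door set.
No mediator lies on a directed N→…→Z path.
Neither criterion identifies P(Z|do(N)) in this graph.

P(Z|do(N)): not identifiable (no BD/FD set).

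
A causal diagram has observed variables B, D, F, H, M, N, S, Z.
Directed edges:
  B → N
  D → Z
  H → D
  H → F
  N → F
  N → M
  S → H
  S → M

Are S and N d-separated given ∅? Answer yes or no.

Yes — S ⊥ N | ∅.

Bayes-Ball from S | ∅ reaches {D,F,H,M,Z}.
N ∉ reach(S|∅) ⇒ S ⊥ N | ∅.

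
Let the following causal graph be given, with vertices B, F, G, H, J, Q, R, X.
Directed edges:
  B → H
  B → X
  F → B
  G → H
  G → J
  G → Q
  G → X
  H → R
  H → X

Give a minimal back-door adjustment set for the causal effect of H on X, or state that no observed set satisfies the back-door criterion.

H→X: minimal back-door set {B, G}.

desc(H)\{H}={R,X}; candidates ⊆ {B,F,G,J,Q}.
size 0: {}; under {} H still reaches {B,F,G,J,Q,X} ∋ X.
size 1: {B}, {F}, {G} …(+2); under {B} H still reaches {G,J,Q,X} ∋ X.
{B,G}: H⊥X given {B,G} in G with H→· removed — back-door holds.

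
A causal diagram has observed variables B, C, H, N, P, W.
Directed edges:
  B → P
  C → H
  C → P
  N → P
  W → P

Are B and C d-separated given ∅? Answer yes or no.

Yes — B ⊥ C | ∅.

Bayes-Ball from B | ∅ reaches {P}.
C ∉ reach(B|∅) ⇒ B ⊥ C | ∅.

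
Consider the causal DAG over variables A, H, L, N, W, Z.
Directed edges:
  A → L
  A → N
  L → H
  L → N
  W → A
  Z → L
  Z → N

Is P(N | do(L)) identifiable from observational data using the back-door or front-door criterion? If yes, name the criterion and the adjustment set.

P(N|do(L)): backdoor, adjust for {A, Z}.

desc(L)\{L}={H,N}; candidates ⊆ {A,W,Z}.
size 0: {}; under {} L still reaches {A,N,W,Z} ∋ N.
size 1: {A}, {W}, {Z}; under {A} L still reaches {N,Z} ∋ N.
{A,Z}: L⊥N given {A,Z} in G with L→· removed — back-door holds.
P(N|do(L)) = Σ_{A,Z} P(N|L,A,Z)·P(A,Z).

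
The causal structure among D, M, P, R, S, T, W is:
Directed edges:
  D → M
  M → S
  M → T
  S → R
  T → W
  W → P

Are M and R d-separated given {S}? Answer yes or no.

Bayes-Ball from M | {S} reaches {D,P,T,W}.
R ∉ reach(M|{S}) ⇒ M ⊥ R | {S}.

Yes — M ⊥ R | {S}.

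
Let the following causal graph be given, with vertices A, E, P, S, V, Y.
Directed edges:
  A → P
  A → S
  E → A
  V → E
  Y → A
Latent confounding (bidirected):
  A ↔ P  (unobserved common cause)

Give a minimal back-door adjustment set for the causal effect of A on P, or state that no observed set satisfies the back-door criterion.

desc(A)\{A}={P,S}; candidates ⊆ {E,V,Y}.
A↔P: latent back-door arc(s) into A.
size 0: {}; under {} A still reaches {E,P,V,Y} ∋ P.
size 1: {E}, {V}, {Y}; under {E} A still reaches {P,Y} ∋ P.
size 2: {E,V}, {E,Y}, {V,Y}; under {E,V} A still reaches {P,Y} ∋ P.
A↔P cannot be blocked by any observed set — no back-door set.

A→P: no observed back-door set.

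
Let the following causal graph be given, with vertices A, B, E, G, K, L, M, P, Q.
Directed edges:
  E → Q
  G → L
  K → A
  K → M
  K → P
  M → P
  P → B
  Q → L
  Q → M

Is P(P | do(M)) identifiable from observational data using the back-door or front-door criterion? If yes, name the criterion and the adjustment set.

desc(M)\{M}={B,P}; candidates ⊆ {A,E,G,K,L,Q}.
size 0: {}; under {} M still reaches {A,B,E,K,L,P,Q} ∋ P.
{K}: M⊥P given {K} in G with M→· removed — back-door holds.
P(P|do(M)) = Σ_{K} P(P|M,K)·P(K).

P(P|do(M)): backdoor, adjust for {K}.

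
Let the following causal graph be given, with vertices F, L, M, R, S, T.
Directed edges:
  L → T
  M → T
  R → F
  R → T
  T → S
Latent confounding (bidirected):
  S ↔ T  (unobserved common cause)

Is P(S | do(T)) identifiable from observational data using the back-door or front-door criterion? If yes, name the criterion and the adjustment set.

P(S|do(T)): not identifiable (no BD/FD set).

desc(T)\{T}={S}; candidates ⊆ {F,L,M,R}.
T↔S: latent back-door arc(s) into T.
size 0: {}; under {} T still reaches {F,L,M,R,S} ∋ S.
size 1: {F}, {L}, {M} …(+1); under {F} T still reaches {L,M,R,S} ∋ S.
size 2: {F,L}, {F,M}, {F,R} …(+3); under {F,L} T still reaches {M,R,S} ∋ S.
T↔S cannot be blocked by any observed set — no back-door set.
No mediator lies on a directed T→…→S path.
Neither criterion identifies P(S|do(T)) in this graph.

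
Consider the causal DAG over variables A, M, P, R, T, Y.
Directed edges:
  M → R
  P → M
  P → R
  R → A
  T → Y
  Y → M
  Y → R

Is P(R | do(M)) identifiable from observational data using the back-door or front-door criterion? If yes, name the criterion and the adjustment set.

desc(M)\{M}={A,R}; candidates ⊆ {P,T,Y}.
size 0: {}; under {} M still reaches {A,P,R,T,Y} ∋ R.
size 1: {P}, {T}, {Y}; under {P} M still reaches {A,R,T,Y} ∋ R.
{P,Y}: M⊥R given {P,Y} in G with M→· removed — back-door holds.
P(R|do(M)) = Σ_{P,Y} P(R|M,P,Y)·P(P,Y).

P(R|do(M)): backdoor, adjust for {P, Y}.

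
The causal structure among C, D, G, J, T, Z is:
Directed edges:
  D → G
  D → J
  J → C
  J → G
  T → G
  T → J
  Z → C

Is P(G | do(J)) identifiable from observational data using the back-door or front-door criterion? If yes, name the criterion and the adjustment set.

P(G|do(J)): backdoor, adjust for {D, T}.

desc(J)\{J}={C,G}; candidates ⊆ {D,T,Z}.
size 0: {}; under {} J still reaches {D,G,T} ∋ G.
size 1: {D}, {T}, {Z}; under {D} J still reaches {G,T} ∋ G.
{D,T}: J⊥G given {D,T} in G with J→· removed — back-door holds.
P(G|do(J)) = Σ_{D,T} P(G|J,D,T)·P(D,T).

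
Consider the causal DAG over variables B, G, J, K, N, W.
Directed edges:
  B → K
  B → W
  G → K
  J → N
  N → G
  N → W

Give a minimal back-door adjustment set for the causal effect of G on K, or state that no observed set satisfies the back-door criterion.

desc(G)\{G}={K}; candidates ⊆ {B,J,N,W}.
∅: G⊥K given ∅ in G with G→· removed — back-door holds.

G→K: minimal back-door set ∅.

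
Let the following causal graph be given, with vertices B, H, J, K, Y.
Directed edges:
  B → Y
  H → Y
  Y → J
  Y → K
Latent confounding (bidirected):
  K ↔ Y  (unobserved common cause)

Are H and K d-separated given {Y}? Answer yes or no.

No — H and K are d-connected given {Y}.

Bayes-Ball from H | {Y} reaches {B,K}.
K ∈ reach(H|{Y}) ⇒ H ⊥̸ K | {Y}.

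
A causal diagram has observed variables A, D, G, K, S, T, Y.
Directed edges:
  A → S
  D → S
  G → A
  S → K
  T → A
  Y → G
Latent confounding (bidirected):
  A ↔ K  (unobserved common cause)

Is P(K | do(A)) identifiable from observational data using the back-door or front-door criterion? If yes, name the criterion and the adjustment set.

P(K|do(A)): frontdoor, adjust for {S}.

desc(A)\{A}={K,S}; candidates ⊆ {D,G,T,Y}.
A↔K: latent back-door arc(s) into A.
size 0: {}; under {} A still reaches {G,K,T,Y} ∋ K.
size 1: {D}, {G}, {T} …(+1); under {D} A still reaches {G,K,T,Y} ∋ K.
size 2: {D,G}, {D,T}, {D,Y} …(+3); under {D,G} A still reaches {K,T} ∋ K.
A↔K cannot be blocked by any observed set — no back-door set.
{S}: (i) intercepts every directed A→K path; (ii) no back-door A→{S}; (iii) {A} blocks every back-door {S}→K. Front-door holds.
P(K|do(A)) = Σ_{S} P(S|A) Σ_{A'} P(K|S,A')P(A').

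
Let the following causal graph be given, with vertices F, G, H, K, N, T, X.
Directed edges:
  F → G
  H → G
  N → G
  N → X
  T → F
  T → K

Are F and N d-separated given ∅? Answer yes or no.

Bayes-Ball from F | ∅ reaches {G,K,T}.
N ∉ reach(F|∅) ⇒ F ⊥ N | ∅.

Yes — F ⊥ N | ∅.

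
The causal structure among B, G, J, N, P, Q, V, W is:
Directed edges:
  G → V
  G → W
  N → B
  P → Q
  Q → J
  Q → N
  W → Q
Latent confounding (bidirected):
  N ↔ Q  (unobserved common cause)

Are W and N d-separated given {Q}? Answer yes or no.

Bayes-Ball from W | {Q} reaches {B,G,N,P,V}.
N ∈ reach(W|{Q}) ⇒ W ⊥̸ N | {Q}.

No — W and N are d-connected given {Q}.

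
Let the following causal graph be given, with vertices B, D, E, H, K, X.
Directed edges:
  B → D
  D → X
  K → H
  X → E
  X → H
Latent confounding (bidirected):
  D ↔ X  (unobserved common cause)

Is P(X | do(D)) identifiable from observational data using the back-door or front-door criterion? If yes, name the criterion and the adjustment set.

P(X|do(D)): not identifiable (no BD/FD set).

desc(D)\{D}={E,H,X}; candidates ⊆ {B,K}.
D↔X: latent back-door arc(s) into D.
size 0: {}; under {} D still reaches {B,E,H,X} ∋ X.
size 1: {B}, {K}; under {B} D still reaches {E,H,X} ∋ X.
size 2: {B,K}; under {B,K} D still reaches {E,H,X} ∋ X.
D↔X cannot be blocked by any observed set — no back-door set.
No mediator lies on a directed D→…→X path.
Neither criterion identifies P(X|do(D)) in this graph.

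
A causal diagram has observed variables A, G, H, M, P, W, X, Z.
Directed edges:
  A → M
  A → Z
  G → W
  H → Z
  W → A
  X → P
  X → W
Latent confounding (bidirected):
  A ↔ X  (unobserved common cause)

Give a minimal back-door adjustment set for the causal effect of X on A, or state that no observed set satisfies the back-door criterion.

X→A: no observed back-door set.

desc(X)\{X}={A,M,P,W,Z}; candidates ⊆ {G,H}.
X↔A: latent back-door arc(s) into X.
size 0: {}; under {} X still reaches {A,M,Z} ∋ A.
size 1: {G}, {H}; under {G} X still reaches {A,M,Z} ∋ A.
size 2: {G,H}; under {G,H} X still reaches {A,M,Z} ∋ A.
X↔A cannot be blocked by any observed set — no back-door set.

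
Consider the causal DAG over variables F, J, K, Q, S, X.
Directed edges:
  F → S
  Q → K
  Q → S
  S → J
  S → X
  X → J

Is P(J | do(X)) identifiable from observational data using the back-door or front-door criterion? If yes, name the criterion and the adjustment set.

desc(X)\{X}={J}; candidates ⊆ {F,K,Q,S}.
size 0: {}; under {} X still reaches {F,J,K,Q,S} ∋ J.
{S}: X⊥J given {S} in G with X→· removed — back-door holds.
P(J|do(X)) = Σ_{S} P(J|X,S)·P(S).

P(J|do(X)): backdoor, adjust for {S}.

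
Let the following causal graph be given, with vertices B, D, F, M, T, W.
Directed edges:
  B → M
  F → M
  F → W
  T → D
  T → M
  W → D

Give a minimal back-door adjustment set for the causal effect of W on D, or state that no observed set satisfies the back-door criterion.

desc(W)\{W}={D}; candidates ⊆ {B,F,M,T}.
∅: W⊥D given ∅ in G with W→· removed — back-door holds.

W→D: minimal back-door set ∅.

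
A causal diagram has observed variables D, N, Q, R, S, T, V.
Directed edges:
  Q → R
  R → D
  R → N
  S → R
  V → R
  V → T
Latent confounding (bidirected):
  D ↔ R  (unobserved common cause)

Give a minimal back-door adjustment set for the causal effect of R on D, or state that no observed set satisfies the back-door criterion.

R→D: no observed back-door set.

desc(R)\{R}={D,N}; candidates ⊆ {Q,S,T,V}.
R↔D: latent back-door arc(s) into R.
size 0: {}; under {} R still reaches {D,Q,S,T,V} ∋ D.
size 1: {Q}, {S}, {T} …(+1); under {Q} R still reaches {D,S,T,V} ∋ D.
size 2: {Q,S}, {Q,T}, {Q,V} …(+3); under {Q,S} R still reaches {D,T,V} ∋ D.
R↔D cannot be blocked by any observed set — no back-door set.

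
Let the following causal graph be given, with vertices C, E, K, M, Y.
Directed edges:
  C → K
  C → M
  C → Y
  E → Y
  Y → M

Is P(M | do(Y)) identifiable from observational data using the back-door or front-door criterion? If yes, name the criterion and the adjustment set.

desc(Y)\{Y}={M}; candidates ⊆ {C,E,K}.
size 0: {}; under {} Y still reaches {C,E,K,M} ∋ M.
{C}: Y⊥M given {C} in G with Y→· removed — back-door holds.
P(M|do(Y)) = Σ_{C} P(M|Y,C)·P(C).

P(M|do(Y)): backdoor, adjust for {C}.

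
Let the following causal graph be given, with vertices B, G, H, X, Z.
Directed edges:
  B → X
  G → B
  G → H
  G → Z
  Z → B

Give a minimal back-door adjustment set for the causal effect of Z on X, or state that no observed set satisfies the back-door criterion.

Z→X: minimal back-door set {G}.

desc(Z)\{Z}={B,X}; candidates ⊆ {G,H}.
size 0: {}; under {} Z still reaches {B,G,H,X} ∋ X.
{G}: Z⊥X given {G} in G with Z→· removed — back-door holds.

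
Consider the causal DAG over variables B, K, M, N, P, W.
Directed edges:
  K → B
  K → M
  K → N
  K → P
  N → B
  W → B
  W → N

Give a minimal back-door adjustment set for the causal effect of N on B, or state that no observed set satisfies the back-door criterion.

N→B: minimal back-door set {K, W}.

desc(N)\{N}={B}; candidates ⊆ {K,M,P,W}.
size 0: {}; under {} N still reaches {B,K,M,P,W} ∋ B.
size 1: {K}, {M}, {P} …(+1); under {K} N still reaches {B,W} ∋ B.
{K,W}: N⊥B given {K,W} in G with N→· removed — back-door holds.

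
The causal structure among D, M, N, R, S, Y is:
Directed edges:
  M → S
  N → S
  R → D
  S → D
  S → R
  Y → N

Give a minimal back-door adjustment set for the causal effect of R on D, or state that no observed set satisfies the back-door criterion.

desc(R)\{R}={D}; candidates ⊆ {M,N,S,Y}.
size 0: {}; under {} R still reaches {D,M,N,S,Y} ∋ D.
{S}: R⊥D given {S} in G with R→· removed — back-door holds.

R→D: minimal back-door set {S}.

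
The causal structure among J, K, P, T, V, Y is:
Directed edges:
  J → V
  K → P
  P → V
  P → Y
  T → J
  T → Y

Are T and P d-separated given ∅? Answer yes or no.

Bayes-Ball from T | ∅ reaches {J,V,Y}.
P ∉ reach(T|∅) ⇒ T ⊥ P | ∅.

Yes — T ⊥ P | ∅.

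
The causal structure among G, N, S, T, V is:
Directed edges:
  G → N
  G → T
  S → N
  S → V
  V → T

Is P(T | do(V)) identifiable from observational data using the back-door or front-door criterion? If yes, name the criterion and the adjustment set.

P(T|do(V)): backdoor, adjust for ∅.

desc(V)\{V}={T}; candidates ⊆ {G,N,S}.
∅: V⊥T given ∅ in G with V→· removed — back-door holds.
P(T|do(V)) = P(T|V) — no adjustment needed.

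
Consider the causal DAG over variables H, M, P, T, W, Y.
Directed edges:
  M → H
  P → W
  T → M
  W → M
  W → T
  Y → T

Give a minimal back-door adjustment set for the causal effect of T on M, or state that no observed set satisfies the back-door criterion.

desc(T)\{T}={H,M}; candidates ⊆ {P,W,Y}.
size 0: {}; under {} T still reaches {H,M,P,W,Y} ∋ M.
{W}: T⊥M given {W} in G with T→· removed — back-door holds.

T→M: minimal back-door set {W}.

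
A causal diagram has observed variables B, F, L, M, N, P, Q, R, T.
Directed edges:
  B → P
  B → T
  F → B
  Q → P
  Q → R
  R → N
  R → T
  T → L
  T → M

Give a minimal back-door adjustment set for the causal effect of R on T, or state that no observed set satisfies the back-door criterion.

R→T: minimal back-door set ∅.

desc(R)\{R}={L,M,N,T}; candidates ⊆ {B,F,P,Q}.
∅: R⊥T given ∅ in G with R→· removed — back-door holds.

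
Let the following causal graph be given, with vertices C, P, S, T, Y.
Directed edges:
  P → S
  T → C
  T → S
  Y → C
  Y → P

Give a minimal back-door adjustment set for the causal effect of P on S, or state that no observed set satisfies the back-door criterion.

P→S: minimal back-door set ∅.

desc(P)\{P}={S}; candidates ⊆ {C,T,Y}.
∅: P⊥S given ∅ in G with P→· removed — back-door holds.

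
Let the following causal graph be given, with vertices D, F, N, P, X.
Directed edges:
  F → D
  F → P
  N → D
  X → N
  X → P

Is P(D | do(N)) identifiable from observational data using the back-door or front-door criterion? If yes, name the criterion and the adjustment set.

desc(N)\{N}={D}; candidates ⊆ {F,P,X}.
∅: N⊥D given ∅ in G with N→· removed — back-door holds.
P(D|do(N)) = P(D|N) — no adjustment needed.

P(D|do(N)): backdoor, adjust for ∅.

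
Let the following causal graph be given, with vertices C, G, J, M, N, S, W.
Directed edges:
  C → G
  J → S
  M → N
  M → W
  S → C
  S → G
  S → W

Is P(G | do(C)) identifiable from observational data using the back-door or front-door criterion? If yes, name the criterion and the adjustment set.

desc(C)\{C}={G}; candidates ⊆ {J,M,N,S,W}.
size 0: {}; under {} C still reaches {G,J,S,W} ∋ G.
{S}: C⊥G given {S} in G with C→· removed — back-door holds.
P(G|do(C)) = Σ_{S} P(G|C,S)·P(S).

P(G|do(C)): backdoor, adjust for {S}.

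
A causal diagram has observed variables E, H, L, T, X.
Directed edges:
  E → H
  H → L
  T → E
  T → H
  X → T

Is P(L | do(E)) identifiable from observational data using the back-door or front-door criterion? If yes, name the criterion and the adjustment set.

P(L|do(E)): backdoor, adjust for {T}.

desc(E)\{E}={H,L}; candidates ⊆ {T,X}.
size 0: {}; under {} E still reaches {H,L,T,X} ∋ L.
{T}: E⊥L given {T} in G with E→· removed — back-door holds.
P(L|do(E)) = Σ_{T} P(L|E,T)·P(T).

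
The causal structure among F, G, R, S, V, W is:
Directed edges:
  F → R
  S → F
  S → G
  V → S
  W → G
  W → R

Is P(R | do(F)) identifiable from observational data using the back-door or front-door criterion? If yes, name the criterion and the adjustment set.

desc(F)\{F}={R}; candidates ⊆ {G,S,V,W}.
∅: F⊥R given ∅ in G with F→· removed — back-door holds.
P(R|do(F)) = P(R|F) — no adjustment needed.

P(R|do(F)): backdoor, adjust for ∅.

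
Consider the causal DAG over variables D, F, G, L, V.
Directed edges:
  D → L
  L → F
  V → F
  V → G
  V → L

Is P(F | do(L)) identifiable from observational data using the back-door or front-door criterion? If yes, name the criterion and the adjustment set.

desc(L)\{L}={F}; candidates ⊆ {D,G,V}.
size 0: {}; under {} L still reaches {D,F,G,V} ∋ F.
{V}: L⊥F given {V} in G with L→· removed — back-door holds.
P(F|do(L)) = Σ_{V} P(F|L,V)·P(V).

P(F|do(L)): backdoor, adjust for {V}.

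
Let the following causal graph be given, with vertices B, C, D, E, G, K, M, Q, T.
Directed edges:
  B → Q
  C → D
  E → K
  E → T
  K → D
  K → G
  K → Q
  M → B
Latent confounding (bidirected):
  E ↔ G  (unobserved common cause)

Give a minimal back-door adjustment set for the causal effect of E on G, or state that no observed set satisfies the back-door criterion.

E→G: no observed back-door set.

desc(E)\{E}={D,G,K,Q,T}; candidates ⊆ {B,C,M}.
E↔G: latent back-door arc(s) into E.
size 0: {}; under {} E still reaches {G} ∋ G.
size 1: {B}, {C}, {M}; under {B} E still reaches {G} ∋ G.
size 2: {B,C}, {B,M}, {C,M}; under {B,C} E still reaches {G} ∋ G.
E↔G cannot be blocked by any observed set — no back-door set.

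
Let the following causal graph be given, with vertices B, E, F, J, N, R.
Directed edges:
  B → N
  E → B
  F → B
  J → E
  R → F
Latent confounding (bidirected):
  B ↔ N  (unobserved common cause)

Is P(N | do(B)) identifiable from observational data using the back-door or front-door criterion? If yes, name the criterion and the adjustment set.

P(N|do(B)): not identifiable (no BD/FD set).

desc(B)\{B}={N}; candidates ⊆ {E,F,J,R}.
B↔N: latent back-door arc(s) into B.
size 0: {}; under {} B still reaches {E,F,J,N,R} ∋ N.
size 1: {E}, {F}, {J} …(+1); under {E} B still reaches {F,N,R} ∋ N.
size 2: {E,F}, {E,J}, {E,R} …(+3); under {E,F} B still reaches {N} ∋ N.
B↔N cannot be blocked by any observed set — no back-door set.
No mediator lies on a directed B→…→N path.
Neither criterion identifies P(N|do(B)) in this graph.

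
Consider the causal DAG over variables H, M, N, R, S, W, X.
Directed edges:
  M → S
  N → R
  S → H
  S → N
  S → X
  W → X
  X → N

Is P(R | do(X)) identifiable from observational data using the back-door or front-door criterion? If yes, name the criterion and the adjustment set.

desc(X)\{X}={N,R}; candidates ⊆ {H,M,S,W}.
size 0: {}; under {} X still reaches {H,M,N,R,S,W} ∋ R.
{S}: X⊥R given {S} in G with X→· removed — back-door holds.
P(R|do(X)) = Σ_{S} P(R|X,S)·P(S).

P(R|do(X)): backdoor, adjust for {S}.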